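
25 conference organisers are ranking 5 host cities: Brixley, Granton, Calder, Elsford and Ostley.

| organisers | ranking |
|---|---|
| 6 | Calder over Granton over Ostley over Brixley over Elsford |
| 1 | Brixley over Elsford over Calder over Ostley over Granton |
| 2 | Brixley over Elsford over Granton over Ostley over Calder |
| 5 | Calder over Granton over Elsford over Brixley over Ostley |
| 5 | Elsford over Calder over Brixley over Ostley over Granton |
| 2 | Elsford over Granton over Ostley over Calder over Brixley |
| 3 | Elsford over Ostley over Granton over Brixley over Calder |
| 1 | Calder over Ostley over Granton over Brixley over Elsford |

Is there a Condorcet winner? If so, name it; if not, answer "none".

Pairwise majorities:
Brixley vs Granton: Granton wins 17–8.
Brixley vs Calder: Calder wins 19–6.
Brixley–Elsford: Elsford 15–10.
Brixley–Ostley: Brixley 13–12.
Granton vs Calder: Calder, 18–7.
Granton–Elsford: Elsford 13–12.
Granton vs Ostley: Granton, 15–10.
Calder vs Elsford: Elsford, 13–12.
Calder vs Ostley: Calder, 18–7.
Elsford–Ostley: Elsford 18–7.
Elsford wins every pairwise contest, so Elsford is the Condorcet winner.

Elsford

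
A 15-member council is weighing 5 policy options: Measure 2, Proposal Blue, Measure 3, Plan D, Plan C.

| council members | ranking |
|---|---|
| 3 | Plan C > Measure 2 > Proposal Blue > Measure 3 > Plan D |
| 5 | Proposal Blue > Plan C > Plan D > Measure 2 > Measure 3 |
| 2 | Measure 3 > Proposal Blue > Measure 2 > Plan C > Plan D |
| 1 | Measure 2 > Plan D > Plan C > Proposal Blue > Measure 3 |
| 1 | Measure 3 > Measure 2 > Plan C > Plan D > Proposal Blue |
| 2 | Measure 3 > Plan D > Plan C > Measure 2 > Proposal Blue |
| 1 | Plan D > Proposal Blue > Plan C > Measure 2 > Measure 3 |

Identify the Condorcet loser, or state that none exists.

Head-to-head results (15 council members):
Measure 2 vs Proposal Blue: Measure 2 preferred on 3+1+1+2 = 7 ballots; Proposal Blue wins 8–7.
Measure 2–Measure 3: Measure 2 10–5.
Measure 2–Plan D: Plan D 8–7.
Measure 2 vs Plan C: Plan C, 11–4.
Proposal Blue vs Measure 3: 10 to 5, Proposal Blue.
Proposal Blue vs Plan D: 3+5+2 = 10 for Proposal Blue, 5 for Plan D — Proposal Blue by 10–5.
Proposal Blue–Plan C: Proposal Blue 8–7.
Measure 3 vs Plan D: Measure 3 wins 8–7.
Measure 3 vs Plan C: Plan C, 10–5.
Plan D vs Plan C: Plan D preferred on 1+2+1 = 4 ballots; Plan C wins 11–4.
Every option wins at least one matchup (Measure 2 beats Measure 3; Proposal Blue beats Measure 2; Measure 3 beats Plan D; Plan D beats Measure 2; Plan C beats Measure 2), so there is no Condorcet loser.

none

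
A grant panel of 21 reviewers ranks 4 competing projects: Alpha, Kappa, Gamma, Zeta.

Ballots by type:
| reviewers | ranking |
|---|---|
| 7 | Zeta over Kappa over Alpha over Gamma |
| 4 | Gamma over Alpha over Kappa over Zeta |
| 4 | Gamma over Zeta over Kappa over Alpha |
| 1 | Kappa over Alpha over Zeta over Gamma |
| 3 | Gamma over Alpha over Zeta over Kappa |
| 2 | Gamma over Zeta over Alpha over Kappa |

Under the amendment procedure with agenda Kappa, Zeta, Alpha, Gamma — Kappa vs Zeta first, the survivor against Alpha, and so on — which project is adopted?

Gamma

Round 1: Kappa vs Zeta — 5–16, Zeta advances.
Round 2: Zeta vs Alpha — 13–8, Zeta advances.
Round 3: Zeta vs Gamma — 8–13, Gamma advances.
Gamma survives the agenda.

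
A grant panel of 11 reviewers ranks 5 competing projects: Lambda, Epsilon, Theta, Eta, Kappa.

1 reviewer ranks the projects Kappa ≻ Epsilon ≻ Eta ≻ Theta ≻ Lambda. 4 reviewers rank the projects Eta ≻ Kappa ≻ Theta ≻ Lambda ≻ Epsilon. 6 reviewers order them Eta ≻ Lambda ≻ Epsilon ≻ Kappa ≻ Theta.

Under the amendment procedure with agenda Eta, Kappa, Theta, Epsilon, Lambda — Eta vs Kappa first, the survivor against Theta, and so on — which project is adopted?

Eta

Round 1: Eta vs Kappa — 10–1, Eta advances.
Round 2: Eta vs Theta — 11–0, Eta advances.
Round 3: Eta vs Epsilon — 10–1, Eta advances.
Round 4: Eta vs Lambda — 11–0, Eta advances.
The agenda winner is Eta.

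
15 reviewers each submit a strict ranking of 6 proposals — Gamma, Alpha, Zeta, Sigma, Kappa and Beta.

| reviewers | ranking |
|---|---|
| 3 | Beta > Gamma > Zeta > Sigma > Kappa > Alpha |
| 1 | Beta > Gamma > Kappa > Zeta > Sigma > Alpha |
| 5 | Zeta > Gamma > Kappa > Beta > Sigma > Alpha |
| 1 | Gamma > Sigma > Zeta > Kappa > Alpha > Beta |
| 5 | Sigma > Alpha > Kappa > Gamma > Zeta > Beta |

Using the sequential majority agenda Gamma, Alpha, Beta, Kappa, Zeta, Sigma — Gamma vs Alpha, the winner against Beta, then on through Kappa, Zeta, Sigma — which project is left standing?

Round 1: Gamma vs Alpha — 10–5, Gamma advances.
Round 2: Gamma vs Beta — 11–4, Gamma advances.
Round 3: Gamma vs Kappa — 10–5, Gamma advances.
Round 4: Gamma vs Zeta — 10–5, Gamma advances.
Round 5: Gamma vs Sigma — 10–5, Gamma advances.
The agenda winner is Gamma.

Gamma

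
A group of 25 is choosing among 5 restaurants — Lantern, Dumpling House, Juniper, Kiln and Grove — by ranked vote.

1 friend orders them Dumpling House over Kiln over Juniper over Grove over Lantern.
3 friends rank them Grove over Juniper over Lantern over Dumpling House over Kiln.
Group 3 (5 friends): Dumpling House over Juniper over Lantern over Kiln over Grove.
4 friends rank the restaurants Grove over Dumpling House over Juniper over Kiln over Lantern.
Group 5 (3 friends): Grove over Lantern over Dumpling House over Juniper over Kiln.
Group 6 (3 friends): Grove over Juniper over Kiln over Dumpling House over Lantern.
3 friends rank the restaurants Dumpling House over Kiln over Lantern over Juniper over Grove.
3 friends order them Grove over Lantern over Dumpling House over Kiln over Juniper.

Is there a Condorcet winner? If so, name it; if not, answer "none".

Grove

Pairwise majorities:
Lantern vs Dumpling House: Lantern is ranked higher on 3+3+3 = 9 ballots, Dumpling House on 16. Dumpling House wins 16–9.
Lantern vs Juniper: Lantern is ranked higher on 3+3+3 = 9 ballots, Juniper on 16. Juniper wins 16–9.
Lantern vs Kiln: Lantern preferred on 3+5+3+3 = 14 ballots; Lantern wins 14–11.
Lantern vs Grove: Lantern is ranked higher on 5+3 = 8 ballots, Grove on 17. Grove wins 17–8.
Dumpling House vs Juniper: Dumpling House is ranked higher on 1+5+4+3+3+3 = 19 ballots, Juniper on 6. Dumpling House wins 19–6.
Dumpling House vs Kiln: 22 to 3, Dumpling House.
Dumpling House vs Grove: Dumpling House preferred on 1+5+3 = 9 ballots; Grove wins 16–9.
Juniper vs Kiln: Juniper is ranked higher on 3+5+4+3+3 = 18 ballots, Kiln on 7. Juniper wins 18–7.
Juniper vs Grove: Juniper preferred on 1+5+3 = 9 ballots; Grove wins 16–9.
Kiln vs Grove: 1+5+3 = 9 for Kiln, 16 for Grove — Grove by 16–9.
Grove defeats every rival head-to-head and is the Condorcet winner.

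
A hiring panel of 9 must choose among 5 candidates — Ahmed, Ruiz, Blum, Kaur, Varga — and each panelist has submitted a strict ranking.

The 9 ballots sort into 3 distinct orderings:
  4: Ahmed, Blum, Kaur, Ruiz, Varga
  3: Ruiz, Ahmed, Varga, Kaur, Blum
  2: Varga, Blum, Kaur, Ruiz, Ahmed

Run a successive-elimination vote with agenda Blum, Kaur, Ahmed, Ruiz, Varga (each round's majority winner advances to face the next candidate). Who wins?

Ruiz

Round 1: Blum vs Kaur — 6–3, Blum advances.
Round 2: Blum vs Ahmed — 2–7, Ahmed advances.
Round 3: Ahmed vs Ruiz — 4–5, Ruiz advances.
Round 4: Ruiz vs Varga — 7–2, Ruiz advances.
Ruiz survives the agenda.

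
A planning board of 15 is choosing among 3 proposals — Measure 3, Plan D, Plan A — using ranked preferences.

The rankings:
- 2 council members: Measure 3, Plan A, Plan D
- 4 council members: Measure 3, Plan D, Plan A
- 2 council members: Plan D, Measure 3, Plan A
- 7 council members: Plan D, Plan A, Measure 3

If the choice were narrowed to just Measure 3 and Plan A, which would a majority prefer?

Measure 3

Ballots ranking Measure 3 above Plan A: 2 + 4 + 2 = 8.
Ballots ranking Plan A above Measure 3: 15 − 8 = 7.
Measure 3 wins the head-to-head 8–7.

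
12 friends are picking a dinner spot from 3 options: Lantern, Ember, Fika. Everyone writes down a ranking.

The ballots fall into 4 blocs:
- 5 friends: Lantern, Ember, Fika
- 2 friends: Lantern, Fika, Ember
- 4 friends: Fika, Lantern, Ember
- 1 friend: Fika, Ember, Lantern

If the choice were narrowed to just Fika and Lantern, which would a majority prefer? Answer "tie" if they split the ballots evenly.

Ballots ranking Fika above Lantern: 4 + 1 = 5.
Ballots ranking Lantern above Fika: 12 − 5 = 7.
Lantern wins the head-to-head 7–5.

Lantern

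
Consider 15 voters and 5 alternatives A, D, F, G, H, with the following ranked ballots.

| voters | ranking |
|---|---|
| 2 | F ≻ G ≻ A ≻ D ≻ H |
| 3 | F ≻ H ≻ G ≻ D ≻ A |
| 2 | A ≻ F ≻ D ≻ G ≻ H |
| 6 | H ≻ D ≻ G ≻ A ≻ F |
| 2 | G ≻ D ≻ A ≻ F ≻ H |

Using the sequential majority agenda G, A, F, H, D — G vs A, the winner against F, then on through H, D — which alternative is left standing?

H

Round 1: G vs A — 13–2, G advances.
Round 2: G vs F — 8–7, G advances.
Round 3: G vs H — 6–9, H advances.
Round 4: H vs D — 9–6, H advances.
The agenda winner is H.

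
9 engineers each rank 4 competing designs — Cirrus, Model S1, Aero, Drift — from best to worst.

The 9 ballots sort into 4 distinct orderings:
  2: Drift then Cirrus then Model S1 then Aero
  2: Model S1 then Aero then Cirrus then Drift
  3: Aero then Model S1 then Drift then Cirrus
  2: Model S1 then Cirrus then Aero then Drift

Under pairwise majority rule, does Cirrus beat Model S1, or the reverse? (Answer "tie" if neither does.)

Ballots ranking Cirrus above Model S1: 2.
Ballots ranking Model S1 above Cirrus: 9 − 2 = 7.
Model S1 wins the head-to-head 7–2.

Model S1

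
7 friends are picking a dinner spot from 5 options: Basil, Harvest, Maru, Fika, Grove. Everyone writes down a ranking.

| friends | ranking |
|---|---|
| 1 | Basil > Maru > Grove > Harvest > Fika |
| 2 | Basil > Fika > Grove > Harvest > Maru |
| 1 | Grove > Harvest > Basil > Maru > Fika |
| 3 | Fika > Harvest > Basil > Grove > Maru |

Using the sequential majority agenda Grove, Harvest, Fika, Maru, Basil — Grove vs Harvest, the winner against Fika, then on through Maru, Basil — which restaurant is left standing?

Basil

Round 1: Grove vs Harvest — 4–3, Grove advances.
Round 2: Grove vs Fika — 2–5, Fika advances.
Round 3: Fika vs Maru — 5–2, Fika advances.
Round 4: Fika vs Basil — 3–4, Basil advances.
The agenda winner is Basil.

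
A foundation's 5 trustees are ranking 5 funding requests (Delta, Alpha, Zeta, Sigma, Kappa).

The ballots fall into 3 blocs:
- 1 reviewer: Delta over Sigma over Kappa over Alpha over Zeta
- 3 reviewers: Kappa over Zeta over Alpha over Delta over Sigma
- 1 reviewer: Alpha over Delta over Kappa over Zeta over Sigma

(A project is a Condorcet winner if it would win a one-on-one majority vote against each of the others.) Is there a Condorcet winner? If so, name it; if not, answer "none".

Head-to-head results (5 reviewers):
Delta vs Alpha: Delta is ranked higher on 1 ballot, Alpha on 4. Alpha wins 4–1.
Delta vs Zeta: Delta preferred on 1+1 = 2 ballots; Zeta wins 3–2.
Delta vs Sigma: Delta is ranked higher on 1+3+1 = 5 ballots, Sigma on 0. Delta wins 5–0.
Delta vs Kappa: Delta is ranked higher on 1+1 = 2 ballots, Kappa on 3. Kappa wins 3–2.
Alpha vs Zeta: Alpha is ranked higher on 1+1 = 2 ballots, Zeta on 3. Zeta wins 3–2.
Alpha vs Sigma: 4 to 1, Alpha.
Alpha vs Kappa: Alpha is ranked higher on 1 ballot, Kappa on 4. Kappa wins 4–1.
Zeta vs Sigma: Zeta is ranked higher on 3+1 = 4 ballots, Sigma on 1. Zeta wins 4–1.
Zeta vs Kappa: Zeta is ranked higher on 0 ballots, Kappa on 5. Kappa wins 5–0.
Sigma vs Kappa: Sigma preferred on 1 ballot; Kappa wins 4–1.
Kappa wins every pairwise contest, so Kappa is the Condorcet winner.

Kappa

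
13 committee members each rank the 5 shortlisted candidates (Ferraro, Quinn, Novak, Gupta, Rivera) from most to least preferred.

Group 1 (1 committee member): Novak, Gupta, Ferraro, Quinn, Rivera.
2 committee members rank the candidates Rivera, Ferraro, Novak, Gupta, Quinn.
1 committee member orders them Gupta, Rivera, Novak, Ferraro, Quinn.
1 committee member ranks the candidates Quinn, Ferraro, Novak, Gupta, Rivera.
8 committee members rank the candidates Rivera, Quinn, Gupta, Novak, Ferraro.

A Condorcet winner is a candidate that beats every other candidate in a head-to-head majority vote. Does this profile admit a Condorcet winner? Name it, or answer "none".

Head-to-head results (13 committee members):
Ferraro vs Quinn: 4 to 9, Quinn.
Ferraro–Novak: Novak 10–3.
Ferraro vs Gupta: Gupta, 10–3.
Ferraro vs Rivera: Rivera wins 11–2.
Quinn–Novak: Quinn 9–4.
Quinn vs Gupta: Quinn, 9–4.
Quinn vs Rivera: Quinn is ranked higher on 1+1 = 2 ballots, Rivera on 11. Rivera wins 11–2.
Novak–Gupta: Gupta 9–4.
Novak vs Rivera: Novak preferred on 1+1 = 2 ballots; Rivera wins 11–2.
Gupta vs Rivera: Rivera, 10–3.
Only Rivera has no losses; Rivera is the Condorcet winner.

Rivera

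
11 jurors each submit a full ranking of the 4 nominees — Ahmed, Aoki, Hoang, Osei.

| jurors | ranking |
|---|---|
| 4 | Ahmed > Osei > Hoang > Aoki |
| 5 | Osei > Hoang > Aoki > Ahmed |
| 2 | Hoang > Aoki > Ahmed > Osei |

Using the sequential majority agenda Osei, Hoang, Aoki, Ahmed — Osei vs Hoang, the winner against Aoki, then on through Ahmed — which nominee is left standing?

Round 1: Osei vs Hoang — 9–2, Osei advances.
Round 2: Osei vs Aoki — 9–2, Osei advances.
Round 3: Osei vs Ahmed — 5–6, Ahmed advances.
Ahmed survives the agenda.

Ahmed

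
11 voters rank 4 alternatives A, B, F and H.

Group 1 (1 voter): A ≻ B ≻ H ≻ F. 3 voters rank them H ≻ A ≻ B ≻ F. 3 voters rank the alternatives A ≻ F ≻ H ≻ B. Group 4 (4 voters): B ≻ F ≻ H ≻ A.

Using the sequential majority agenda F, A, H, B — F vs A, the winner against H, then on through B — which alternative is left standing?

H

Round 1: F vs A — 4–7, A advances.
Round 2: A vs H — 4–7, H advances.
Round 3: H vs B — 6–5, H advances.
The agenda winner is H.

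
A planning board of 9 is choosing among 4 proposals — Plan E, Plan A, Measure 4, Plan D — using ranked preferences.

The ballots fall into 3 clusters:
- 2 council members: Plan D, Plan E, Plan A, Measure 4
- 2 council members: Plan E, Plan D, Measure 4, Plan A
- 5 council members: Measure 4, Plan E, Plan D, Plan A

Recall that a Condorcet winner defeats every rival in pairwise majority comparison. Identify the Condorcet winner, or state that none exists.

Measure 4

Check each pair by majority over 9 ballots:
Plan E vs Plan A: Plan E is ranked higher on 2+2+5 = 9 ballots, Plan A on 0. Plan E wins 9–0.
Plan E vs Measure 4: Measure 4 wins 5–4.
Plan E vs Plan D: 7 to 2, Plan E.
Plan A vs Measure 4: Measure 4, 7–2.
Plan A vs Plan D: Plan D, 9–0.
Measure 4 vs Plan D: Measure 4 wins 5–4.
Measure 4 wins every pairwise contest, so Measure 4 is the Condorcet winner.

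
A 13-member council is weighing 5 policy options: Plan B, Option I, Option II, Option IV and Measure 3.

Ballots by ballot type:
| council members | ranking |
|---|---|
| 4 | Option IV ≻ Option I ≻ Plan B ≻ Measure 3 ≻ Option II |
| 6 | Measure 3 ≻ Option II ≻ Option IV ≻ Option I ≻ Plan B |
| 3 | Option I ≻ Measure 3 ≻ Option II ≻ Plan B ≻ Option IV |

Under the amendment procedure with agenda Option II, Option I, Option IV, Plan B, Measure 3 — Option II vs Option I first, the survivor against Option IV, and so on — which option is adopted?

Round 1: Option II vs Option I — 6–7, Option I advances.
Round 2: Option I vs Option IV — 3–10, Option IV advances.
Round 3: Option IV vs Plan B — 10–3, Option IV advances.
Round 4: Option IV vs Measure 3 — 4–9, Measure 3 advances.
The agenda winner is Measure 3.

Measure 3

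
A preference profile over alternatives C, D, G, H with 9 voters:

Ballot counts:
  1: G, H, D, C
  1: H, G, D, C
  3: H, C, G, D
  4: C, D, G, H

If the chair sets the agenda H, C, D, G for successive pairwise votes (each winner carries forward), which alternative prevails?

G

Round 1: H vs C — 5–4, H advances.
Round 2: H vs D — 5–4, H advances.
Round 3: H vs G — 4–5, G advances.
G survives the agenda.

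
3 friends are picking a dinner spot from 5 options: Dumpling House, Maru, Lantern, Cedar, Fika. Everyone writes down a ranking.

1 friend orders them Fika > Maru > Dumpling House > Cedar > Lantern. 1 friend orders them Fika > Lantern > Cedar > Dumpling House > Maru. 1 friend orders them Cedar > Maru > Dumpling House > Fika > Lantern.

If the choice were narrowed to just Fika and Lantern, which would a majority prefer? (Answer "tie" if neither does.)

Fika

Ballots ranking Fika above Lantern: 1 + 1 + 1 = 3.
Ballots ranking Lantern above Fika: 3 − 3 = 0.
Fika wins the head-to-head 3–0.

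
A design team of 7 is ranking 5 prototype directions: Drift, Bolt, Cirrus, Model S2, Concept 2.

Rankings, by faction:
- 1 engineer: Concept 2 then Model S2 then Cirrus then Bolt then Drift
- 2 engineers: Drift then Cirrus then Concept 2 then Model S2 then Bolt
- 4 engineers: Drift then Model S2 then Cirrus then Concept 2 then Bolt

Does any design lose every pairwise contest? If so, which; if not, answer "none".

Bolt

Pairwise majorities:
Drift vs Bolt: 2+4 = 6 for Drift, 1 for Bolt — Drift by 6–1.
Drift vs Cirrus: 6 to 1, Drift.
Drift vs Model S2: Drift is ranked higher on 2+4 = 6 ballots, Model S2 on 1. Drift wins 6–1.
Drift–Concept 2: Drift 6–1.
Bolt vs Cirrus: Bolt preferred on 0 ballots; Cirrus wins 7–0.
Bolt vs Model S2: Model S2, 7–0.
Bolt vs Concept 2: Concept 2 wins 7–0.
Cirrus vs Model S2: Cirrus is ranked higher on 2 ballots, Model S2 on 5. Model S2 wins 5–2.
Cirrus–Concept 2: Cirrus 6–1.
Model S2 vs Concept 2: 4 to 3, Model S2.
Bolt loses to every other design — it is the Condorcet loser.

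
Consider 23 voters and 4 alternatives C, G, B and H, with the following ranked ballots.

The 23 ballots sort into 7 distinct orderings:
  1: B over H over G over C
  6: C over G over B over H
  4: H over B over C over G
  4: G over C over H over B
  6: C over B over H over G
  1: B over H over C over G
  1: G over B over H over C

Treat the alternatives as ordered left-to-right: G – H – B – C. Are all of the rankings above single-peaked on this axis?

Axis positions: G=1, H=2, B=3, C=4.
Bloc 1 (peak B at position 3): ranking walks positions 3-2-1-4, expanding outward from the peak — single-peaked.
Bloc 2: ranking walks positions 4-1-3-2; G is ranked above B even though B lies between G and the peak C on the axis — preferences dip and rise again. Not single-peaked.
Bloc 3 (peak H at position 2): ranking walks positions 2-3-4-1, expanding outward from the peak — single-peaked.
Bloc 4: ranking walks positions 1-4-2-3; C is ranked above H even though H lies between C and the peak G on the axis — preferences dip and rise again. Not single-peaked.
Bloc 5 (peak C at position 4): ranking walks positions 4-3-2-1, expanding outward from the peak — single-peaked.
Bloc 6 (peak B at position 3): ranking walks positions 3-2-4-1, expanding outward from the peak — single-peaked.
Bloc 7: ranking walks positions 1-3-2-4; B is ranked above H even though H lies between B and the peak G on the axis — preferences dip and rise again. Not single-peaked.
Bloc 2 violates single-peakedness, so the profile is not single-peaked on this axis.

no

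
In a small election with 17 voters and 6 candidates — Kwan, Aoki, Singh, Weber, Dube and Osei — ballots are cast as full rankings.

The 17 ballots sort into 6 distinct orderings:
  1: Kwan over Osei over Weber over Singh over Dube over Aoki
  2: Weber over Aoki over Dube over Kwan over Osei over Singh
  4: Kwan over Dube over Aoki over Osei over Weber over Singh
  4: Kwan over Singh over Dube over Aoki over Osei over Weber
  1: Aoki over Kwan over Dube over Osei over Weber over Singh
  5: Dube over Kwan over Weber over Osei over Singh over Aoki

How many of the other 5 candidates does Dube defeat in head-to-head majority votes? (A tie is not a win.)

4

Dube against each rival (17 voters):
Dube vs Kwan: Kwan wins 10–7.
Dube vs Aoki: Dube wins 14–3.
Dube vs Singh: Dube wins 12–5.
Dube vs Weber: Dube preferred on 4+4+1+5 = 14 ballots; Dube wins 14–3.
Dube vs Osei: 2+4+4+1+5 = 16 for Dube, 1 for Osei — Dube by 16–1.
Dube beats Aoki, Singh, Weber, Osei; loses to Kwan — 4 pairwise wins.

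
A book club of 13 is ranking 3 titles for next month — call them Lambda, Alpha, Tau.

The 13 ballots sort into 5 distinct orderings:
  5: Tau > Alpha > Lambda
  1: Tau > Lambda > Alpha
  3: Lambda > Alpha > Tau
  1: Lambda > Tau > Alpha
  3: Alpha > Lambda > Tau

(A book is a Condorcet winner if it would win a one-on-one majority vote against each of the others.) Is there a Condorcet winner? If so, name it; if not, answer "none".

none

Head-to-head results (13 members):
Lambda–Alpha: Alpha 8–5.
Lambda vs Tau: Lambda, 7–6.
Alpha vs Tau: Tau wins 7–6.
Each book drops at least one matchup (Lambda loses to Alpha; Alpha loses to Tau; Tau loses to Lambda); the cycle Lambda → Tau → Alpha → Lambda rules out a Condorcet winner.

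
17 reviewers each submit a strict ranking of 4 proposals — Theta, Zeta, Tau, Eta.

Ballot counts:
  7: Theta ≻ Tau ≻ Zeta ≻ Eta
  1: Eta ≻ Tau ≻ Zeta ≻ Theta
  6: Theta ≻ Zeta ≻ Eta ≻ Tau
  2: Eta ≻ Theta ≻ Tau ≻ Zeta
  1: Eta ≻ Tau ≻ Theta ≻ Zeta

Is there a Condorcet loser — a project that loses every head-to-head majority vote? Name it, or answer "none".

none

Pairwise majorities:
Theta vs Zeta: 7+6+2+1 = 16 for Theta, 1 for Zeta — Theta by 16–1.
Theta vs Tau: 7+6+2 = 15 for Theta, 2 for Tau — Theta by 15–2.
Theta–Eta: Theta 13–4.
Zeta vs Tau: Zeta preferred on 6 ballots; Tau wins 11–6.
Zeta vs Eta: 7+6 = 13 for Zeta, 4 for Eta — Zeta by 13–4.
Tau vs Eta: Tau preferred on 7 ballots; Eta wins 10–7.
No project is winless: Theta beats Zeta; Zeta beats Eta; Tau beats Zeta; Eta beats Tau. There is no Condorcet loser.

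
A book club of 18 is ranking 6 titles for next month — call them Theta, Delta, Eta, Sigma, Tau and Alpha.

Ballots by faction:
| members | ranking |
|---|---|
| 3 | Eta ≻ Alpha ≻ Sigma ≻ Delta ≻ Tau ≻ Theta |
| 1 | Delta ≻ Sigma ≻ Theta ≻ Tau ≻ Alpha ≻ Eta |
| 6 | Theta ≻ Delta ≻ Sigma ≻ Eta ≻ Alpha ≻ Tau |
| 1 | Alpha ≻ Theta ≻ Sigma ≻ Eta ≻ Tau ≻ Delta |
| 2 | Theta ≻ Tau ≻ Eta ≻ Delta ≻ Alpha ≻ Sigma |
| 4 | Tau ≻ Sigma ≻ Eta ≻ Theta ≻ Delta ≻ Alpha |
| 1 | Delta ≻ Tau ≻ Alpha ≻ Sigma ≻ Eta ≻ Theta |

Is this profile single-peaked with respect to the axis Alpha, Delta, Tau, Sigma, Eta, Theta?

Axis positions: Alpha=1, Delta=2, Tau=3, Sigma=4, Eta=5, Theta=6.
Faction 1: ranking walks positions 5-1-4-2-3-6; Alpha is ranked above Sigma even though Sigma lies between Alpha and the peak Eta on the axis — preferences dip and rise again. Not single-peaked.
Faction 2: ranking walks positions 2-4-6-3-1-5; Sigma is ranked above Tau even though Tau lies between Sigma and the peak Delta on the axis — preferences dip and rise again. Not single-peaked.
Faction 3: ranking walks positions 6-2-4-5-1-3; Delta is ranked above Eta even though Eta lies between Delta and the peak Theta on the axis — preferences dip and rise again. Not single-peaked.
Faction 4: ranking walks positions 1-6-4-5-3-2; Theta is ranked above Delta even though Delta lies between Theta and the peak Alpha on the axis — preferences dip and rise again. Not single-peaked.
Faction 5: ranking walks positions 6-3-5-2-1-4; Tau is ranked above Eta even though Eta lies between Tau and the peak Theta on the axis — preferences dip and rise again. Not single-peaked.
Faction 6 (peak Tau at position 3): ranking walks positions 3-4-5-6-2-1, expanding outward from the peak — single-peaked.
Faction 7 (peak Delta at position 2): ranking walks positions 2-3-1-4-5-6, expanding outward from the peak — single-peaked.
Faction 1 violates single-peakedness, so the profile is not single-peaked on this axis.

no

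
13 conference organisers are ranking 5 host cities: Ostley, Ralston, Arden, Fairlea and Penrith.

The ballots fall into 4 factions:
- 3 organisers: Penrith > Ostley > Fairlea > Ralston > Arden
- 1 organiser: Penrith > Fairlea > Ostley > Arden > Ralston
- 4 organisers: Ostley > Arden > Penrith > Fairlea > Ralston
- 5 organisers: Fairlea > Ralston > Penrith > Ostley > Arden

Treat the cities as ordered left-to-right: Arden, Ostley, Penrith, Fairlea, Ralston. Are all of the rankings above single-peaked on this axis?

Axis positions: Arden=1, Ostley=2, Penrith=3, Fairlea=4, Ralston=5.
Faction 1 (peak Penrith at position 3): ranking walks positions 3-2-4-5-1, expanding outward from the peak — single-peaked.
Faction 2 (peak Penrith at position 3): ranking walks positions 3-4-2-1-5, expanding outward from the peak — single-peaked.
Faction 3 (peak Ostley at position 2): ranking walks positions 2-1-3-4-5, expanding outward from the peak — single-peaked.
Faction 4 (peak Fairlea at position 4): ranking walks positions 4-5-3-2-1, expanding outward from the peak — single-peaked.
Every ranking is single-peaked on this axis.

yes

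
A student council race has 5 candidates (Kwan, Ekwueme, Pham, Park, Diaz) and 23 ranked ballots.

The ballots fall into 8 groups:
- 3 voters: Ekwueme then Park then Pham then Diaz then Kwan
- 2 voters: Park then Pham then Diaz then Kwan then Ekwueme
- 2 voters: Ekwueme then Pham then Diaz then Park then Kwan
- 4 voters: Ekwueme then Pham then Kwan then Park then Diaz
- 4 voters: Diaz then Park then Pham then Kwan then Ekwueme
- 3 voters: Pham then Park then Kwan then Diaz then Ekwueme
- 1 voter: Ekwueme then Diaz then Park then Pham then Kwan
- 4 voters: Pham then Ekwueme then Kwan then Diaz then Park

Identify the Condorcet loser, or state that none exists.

Kwan

Head-to-head results (23 voters):
Kwan vs Ekwueme: 2+4+3 = 9 for Kwan, 14 for Ekwueme — Ekwueme by 14–9.
Kwan vs Pham: 0 to 23, Pham.
Kwan vs Park: 8 to 15, Park.
Kwan vs Diaz: Diaz, 12–11.
Ekwueme vs Pham: Ekwueme preferred on 3+2+4+1 = 10 ballots; Pham wins 13–10.
Ekwueme vs Park: Ekwueme, 14–9.
Ekwueme vs Diaz: Ekwueme is ranked higher on 3+2+4+1+4 = 14 ballots, Diaz on 9. Ekwueme wins 14–9.
Pham vs Park: Pham, 13–10.
Pham vs Diaz: 3+2+2+4+3+4 = 18 for Pham, 5 for Diaz — Pham by 18–5.
Park vs Diaz: Park is ranked higher on 3+2+4+3 = 12 ballots, Diaz on 11. Park wins 12–11.
Kwan is beaten in every head-to-head and is the Condorcet loser.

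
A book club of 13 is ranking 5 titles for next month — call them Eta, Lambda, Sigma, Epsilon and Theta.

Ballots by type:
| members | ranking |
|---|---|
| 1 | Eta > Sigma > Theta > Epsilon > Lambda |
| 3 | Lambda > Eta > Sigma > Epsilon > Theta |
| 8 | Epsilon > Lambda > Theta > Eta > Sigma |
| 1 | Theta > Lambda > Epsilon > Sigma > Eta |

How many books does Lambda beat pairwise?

Lambda against each rival (13 members):
Lambda vs Eta: Lambda preferred on 3+8+1 = 12 ballots; Lambda wins 12–1.
Lambda vs Sigma: Lambda, 12–1.
Lambda vs Epsilon: Epsilon wins 9–4.
Lambda–Theta: Lambda 11–2.
Lambda beats Eta, Sigma, Theta; loses to Epsilon — 3 pairwise wins.

3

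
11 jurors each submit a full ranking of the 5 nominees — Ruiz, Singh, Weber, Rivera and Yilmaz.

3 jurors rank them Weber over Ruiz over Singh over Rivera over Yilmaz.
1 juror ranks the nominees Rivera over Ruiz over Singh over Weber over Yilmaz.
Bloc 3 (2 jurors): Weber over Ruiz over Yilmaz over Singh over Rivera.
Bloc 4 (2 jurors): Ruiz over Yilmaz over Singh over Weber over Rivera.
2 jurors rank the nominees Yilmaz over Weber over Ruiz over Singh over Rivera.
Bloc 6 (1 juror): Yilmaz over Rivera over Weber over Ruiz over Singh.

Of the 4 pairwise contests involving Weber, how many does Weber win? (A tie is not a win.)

4

Weber against each rival (11 jurors):
Weber vs Ruiz: Weber is ranked higher on 3+2+2+1 = 8 ballots, Ruiz on 3. Weber wins 8–3.
Weber vs Singh: Weber preferred on 3+2+2+1 = 8 ballots; Weber wins 8–3.
Weber vs Rivera: Weber preferred on 3+2+2+2 = 9 ballots; Weber wins 9–2.
Weber vs Yilmaz: Weber preferred on 3+1+2 = 6 ballots; Weber wins 6–5.
Weber beats Ruiz, Singh, Rivera, Yilmaz — 4 pairwise wins.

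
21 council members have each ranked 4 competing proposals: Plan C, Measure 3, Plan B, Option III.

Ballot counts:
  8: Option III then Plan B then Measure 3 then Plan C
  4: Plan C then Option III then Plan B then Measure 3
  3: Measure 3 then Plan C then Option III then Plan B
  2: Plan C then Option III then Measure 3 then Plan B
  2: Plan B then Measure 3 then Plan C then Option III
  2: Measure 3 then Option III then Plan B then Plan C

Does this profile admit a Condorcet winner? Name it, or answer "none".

Pairwise majorities:
Plan C vs Measure 3: Plan C preferred on 4+2 = 6 ballots; Measure 3 wins 15–6.
Plan C vs Plan B: 9 to 12, Plan B.
Plan C–Option III: Plan C 11–10.
Measure 3–Plan B: Plan B 14–7.
Measure 3–Option III: Option III 14–7.
Plan B vs Option III: Plan B is ranked higher on 2 ballots, Option III on 19. Option III wins 19–2.
Every option loses at least once (Plan C loses to Measure 3; Measure 3 loses to Plan B; Plan B loses to Option III; Option III loses to Plan C). The majority relation contains the cycle Plan C → Option III → Measure 3 → Plan C, so there is no Condorcet winner.

none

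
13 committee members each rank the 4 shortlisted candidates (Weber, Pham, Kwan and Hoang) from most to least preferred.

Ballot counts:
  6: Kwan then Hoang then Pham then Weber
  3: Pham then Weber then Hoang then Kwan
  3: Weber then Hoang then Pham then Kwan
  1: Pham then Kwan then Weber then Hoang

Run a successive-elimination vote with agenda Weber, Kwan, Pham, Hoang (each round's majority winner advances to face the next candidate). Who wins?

Round 1: Weber vs Kwan — 6–7, Kwan advances.
Round 2: Kwan vs Pham — 6–7, Pham advances.
Round 3: Pham vs Hoang — 4–9, Hoang advances.
The agenda winner is Hoang.

Hoang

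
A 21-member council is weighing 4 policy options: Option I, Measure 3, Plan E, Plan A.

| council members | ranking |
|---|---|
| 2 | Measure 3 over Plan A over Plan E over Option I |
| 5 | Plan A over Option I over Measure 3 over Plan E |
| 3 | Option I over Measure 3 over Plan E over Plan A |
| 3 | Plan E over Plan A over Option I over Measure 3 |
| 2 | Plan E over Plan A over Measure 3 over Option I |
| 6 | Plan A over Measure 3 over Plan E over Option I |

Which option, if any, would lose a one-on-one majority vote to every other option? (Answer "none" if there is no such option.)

none

Pairwise majorities:
Option I vs Measure 3: Option I, 11–10.
Option I vs Plan E: Plan E, 13–8.
Option I–Plan A: Plan A 18–3.
Measure 3 vs Plan E: 16 to 5, Measure 3.
Measure 3 vs Plan A: Measure 3 is ranked higher on 2+3 = 5 ballots, Plan A on 16. Plan A wins 16–5.
Plan E vs Plan A: Plan A wins 13–8.
No option is winless: Option I beats Measure 3; Measure 3 beats Plan E; Plan E beats Option I; Plan A beats Option I. There is no Condorcet loser.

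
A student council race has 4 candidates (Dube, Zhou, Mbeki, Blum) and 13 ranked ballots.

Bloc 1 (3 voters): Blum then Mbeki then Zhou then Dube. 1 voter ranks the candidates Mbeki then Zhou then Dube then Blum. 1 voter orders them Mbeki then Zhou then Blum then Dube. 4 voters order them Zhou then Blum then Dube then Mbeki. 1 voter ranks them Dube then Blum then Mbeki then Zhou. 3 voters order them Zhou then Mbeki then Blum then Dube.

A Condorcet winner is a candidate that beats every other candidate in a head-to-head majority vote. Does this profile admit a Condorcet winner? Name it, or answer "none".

Zhou

Check each pair by majority over 13 ballots:
Dube vs Zhou: Zhou, 12–1.
Dube–Mbeki: Mbeki 8–5.
Dube vs Blum: Blum, 11–2.
Zhou vs Mbeki: Zhou, 7–6.
Zhou–Blum: Zhou 9–4.
Mbeki vs Blum: Blum wins 8–5.
Only Zhou has no losses; Zhou is the Condorcet winner.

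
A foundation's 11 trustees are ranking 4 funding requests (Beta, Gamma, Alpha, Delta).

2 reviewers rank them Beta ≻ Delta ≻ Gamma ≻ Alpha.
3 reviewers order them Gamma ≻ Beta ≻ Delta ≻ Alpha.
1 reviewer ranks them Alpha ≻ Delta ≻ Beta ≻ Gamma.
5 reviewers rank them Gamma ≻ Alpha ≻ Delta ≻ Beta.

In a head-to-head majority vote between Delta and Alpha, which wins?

Alpha

Ballots ranking Delta above Alpha: 2 + 3 = 5.
Ballots ranking Alpha above Delta: 11 − 5 = 6.
Alpha wins the head-to-head 6–5.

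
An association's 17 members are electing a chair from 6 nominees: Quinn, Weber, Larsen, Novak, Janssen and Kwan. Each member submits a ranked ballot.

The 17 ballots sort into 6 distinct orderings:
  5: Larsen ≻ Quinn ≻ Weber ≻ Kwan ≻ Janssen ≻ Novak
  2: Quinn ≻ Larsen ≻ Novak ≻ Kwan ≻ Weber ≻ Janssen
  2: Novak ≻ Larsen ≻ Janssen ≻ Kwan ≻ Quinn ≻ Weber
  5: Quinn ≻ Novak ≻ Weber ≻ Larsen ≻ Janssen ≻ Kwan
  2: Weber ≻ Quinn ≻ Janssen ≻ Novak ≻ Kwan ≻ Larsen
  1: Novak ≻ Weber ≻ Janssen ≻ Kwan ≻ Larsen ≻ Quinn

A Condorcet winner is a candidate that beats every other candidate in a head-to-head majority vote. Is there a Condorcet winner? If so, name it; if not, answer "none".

Quinn

Head-to-head results (17 voters):
Quinn vs Weber: 5+2+2+5 = 14 for Quinn, 3 for Weber — Quinn by 14–3.
Quinn vs Larsen: Quinn is ranked higher on 2+5+2 = 9 ballots, Larsen on 8. Quinn wins 9–8.
Quinn vs Novak: 5+2+5+2 = 14 for Quinn, 3 for Novak — Quinn by 14–3.
Quinn vs Janssen: Quinn is ranked higher on 5+2+5+2 = 14 ballots, Janssen on 3. Quinn wins 14–3.
Quinn vs Kwan: 14 to 3, Quinn.
Weber vs Larsen: 8 to 9, Larsen.
Weber vs Novak: Weber is ranked higher on 5+2 = 7 ballots, Novak on 10. Novak wins 10–7.
Weber vs Janssen: Weber is ranked higher on 5+2+5+2+1 = 15 ballots, Janssen on 2. Weber wins 15–2.
Weber vs Kwan: 13 to 4, Weber.
Larsen vs Novak: 5+2 = 7 for Larsen, 10 for Novak — Novak by 10–7.
Larsen vs Janssen: Larsen preferred on 5+2+2+5 = 14 ballots; Larsen wins 14–3.
Larsen vs Kwan: 14 to 3, Larsen.
Novak vs Janssen: 10 to 7, Novak.
Novak vs Kwan: Novak is ranked higher on 2+2+5+2+1 = 12 ballots, Kwan on 5. Novak wins 12–5.
Janssen vs Kwan: 10 to 7, Janssen.
Quinn defeats every rival head-to-head and is the Condorcet winner.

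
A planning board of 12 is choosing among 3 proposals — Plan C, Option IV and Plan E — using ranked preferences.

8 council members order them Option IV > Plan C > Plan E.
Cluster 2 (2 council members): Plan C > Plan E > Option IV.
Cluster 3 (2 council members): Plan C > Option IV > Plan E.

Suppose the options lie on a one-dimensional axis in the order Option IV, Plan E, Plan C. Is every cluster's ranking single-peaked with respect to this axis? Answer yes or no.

no

Axis positions: Option IV=1, Plan E=2, Plan C=3.
Cluster 1: ranking walks positions 1-3-2; Plan C is ranked above Plan E even though Plan E lies between Plan C and the peak Option IV on the axis — preferences dip and rise again. Not single-peaked.
Cluster 2 (peak Plan C at position 3): ranking walks positions 3-2-1, expanding outward from the peak — single-peaked.
Cluster 3: ranking walks positions 3-1-2; Option IV is ranked above Plan E even though Plan E lies between Option IV and the peak Plan C on the axis — preferences dip and rise again. Not single-peaked.
Cluster 1 violates single-peakedness, so the profile is not single-peaked on this axis.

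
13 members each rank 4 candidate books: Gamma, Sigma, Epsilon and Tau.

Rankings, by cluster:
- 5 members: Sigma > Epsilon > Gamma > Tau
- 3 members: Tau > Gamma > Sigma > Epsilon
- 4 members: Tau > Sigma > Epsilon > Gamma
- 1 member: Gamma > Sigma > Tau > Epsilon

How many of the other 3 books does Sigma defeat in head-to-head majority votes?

Sigma against each rival (13 members):
Sigma–Gamma: Sigma 9–4.
Sigma vs Epsilon: Sigma, 13–0.
Sigma vs Tau: Tau, 7–6.
Sigma beats Gamma, Epsilon; loses to Tau — 2 pairwise wins.

2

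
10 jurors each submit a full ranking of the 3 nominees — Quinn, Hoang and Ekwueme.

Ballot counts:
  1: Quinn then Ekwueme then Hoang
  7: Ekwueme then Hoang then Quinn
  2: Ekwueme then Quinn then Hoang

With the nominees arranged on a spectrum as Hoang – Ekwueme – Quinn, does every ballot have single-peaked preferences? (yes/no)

yes

Axis positions: Hoang=1, Ekwueme=2, Quinn=3.
Type 1 (peak Quinn at position 3): ranking walks positions 3-2-1, expanding outward from the peak — single-peaked.
Type 2 (peak Ekwueme at position 2): ranking walks positions 2-1-3, expanding outward from the peak — single-peaked.
Type 3 (peak Ekwueme at position 2): ranking walks positions 2-3-1, expanding outward from the peak — single-peaked.
Every ranking is single-peaked on this axis.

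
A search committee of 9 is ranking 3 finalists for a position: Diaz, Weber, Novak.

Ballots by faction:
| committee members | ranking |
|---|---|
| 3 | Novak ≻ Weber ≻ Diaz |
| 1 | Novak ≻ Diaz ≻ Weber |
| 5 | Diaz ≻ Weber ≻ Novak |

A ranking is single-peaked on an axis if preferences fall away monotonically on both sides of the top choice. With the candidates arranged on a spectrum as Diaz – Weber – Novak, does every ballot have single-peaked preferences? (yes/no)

Axis positions: Diaz=1, Weber=2, Novak=3.
Faction 1 (peak Novak at position 3): ranking walks positions 3-2-1, expanding outward from the peak — single-peaked.
Faction 2: ranking walks positions 3-1-2; Diaz is ranked above Weber even though Weber lies between Diaz and the peak Novak on the axis — preferences dip and rise again. Not single-peaked.
Faction 3 (peak Diaz at position 1): ranking walks positions 1-2-3, expanding outward from the peak — single-peaked.
Faction 2 violates single-peakedness, so the profile is not single-peaked on this axis.

no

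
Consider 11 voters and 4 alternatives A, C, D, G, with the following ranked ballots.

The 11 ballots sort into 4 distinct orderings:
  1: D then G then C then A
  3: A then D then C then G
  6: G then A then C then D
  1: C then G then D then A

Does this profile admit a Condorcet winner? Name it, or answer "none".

Head-to-head results (11 voters):
A vs C: 3+6 = 9 for A, 2 for C — A by 9–2.
A vs D: A preferred on 3+6 = 9 ballots; A wins 9–2.
A vs G: A preferred on 3 ballots; G wins 8–3.
C vs D: 7 to 4, C.
C vs G: C preferred on 3+1 = 4 ballots; G wins 7–4.
D vs G: 4 to 7, G.
G wins every pairwise contest, so G is the Condorcet winner.

G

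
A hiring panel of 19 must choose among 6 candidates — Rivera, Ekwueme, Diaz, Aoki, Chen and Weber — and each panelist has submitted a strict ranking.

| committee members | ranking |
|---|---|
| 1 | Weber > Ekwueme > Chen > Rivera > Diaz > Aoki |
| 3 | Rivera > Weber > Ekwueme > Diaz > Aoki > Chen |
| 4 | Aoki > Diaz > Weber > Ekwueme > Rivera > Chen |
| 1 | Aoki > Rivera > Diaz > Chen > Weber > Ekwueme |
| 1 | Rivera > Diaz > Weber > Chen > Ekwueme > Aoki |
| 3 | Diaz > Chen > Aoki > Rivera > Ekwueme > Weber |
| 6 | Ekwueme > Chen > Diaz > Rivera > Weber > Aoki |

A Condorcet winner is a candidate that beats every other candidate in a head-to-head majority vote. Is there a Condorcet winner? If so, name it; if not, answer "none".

none

Head-to-head results (19 committee members):
Rivera–Ekwueme: Ekwueme 11–8.
Rivera vs Diaz: Diaz, 13–6.
Rivera vs Aoki: Rivera wins 11–8.
Rivera vs Chen: Chen, 10–9.
Rivera vs Weber: Rivera wins 14–5.
Ekwueme–Diaz: Ekwueme 10–9.
Ekwueme–Aoki: Ekwueme 11–8.
Ekwueme–Chen: Ekwueme 14–5.
Ekwueme vs Weber: Weber wins 10–9.
Diaz vs Aoki: Diaz wins 14–5.
Diaz vs Chen: Diaz, 12–7.
Diaz vs Weber: Diaz, 15–4.
Aoki–Chen: Chen 11–8.
Aoki vs Weber: Weber wins 11–8.
Chen vs Weber: Chen wins 10–9.
Each candidate drops at least one matchup (Rivera loses to Ekwueme; Ekwueme loses to Weber; Diaz loses to Ekwueme; Aoki loses to Rivera; Chen loses to Ekwueme; Weber loses to Rivera); the cycle Rivera > Weber > Ekwueme > Rivera rules out a Condorcet winner.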